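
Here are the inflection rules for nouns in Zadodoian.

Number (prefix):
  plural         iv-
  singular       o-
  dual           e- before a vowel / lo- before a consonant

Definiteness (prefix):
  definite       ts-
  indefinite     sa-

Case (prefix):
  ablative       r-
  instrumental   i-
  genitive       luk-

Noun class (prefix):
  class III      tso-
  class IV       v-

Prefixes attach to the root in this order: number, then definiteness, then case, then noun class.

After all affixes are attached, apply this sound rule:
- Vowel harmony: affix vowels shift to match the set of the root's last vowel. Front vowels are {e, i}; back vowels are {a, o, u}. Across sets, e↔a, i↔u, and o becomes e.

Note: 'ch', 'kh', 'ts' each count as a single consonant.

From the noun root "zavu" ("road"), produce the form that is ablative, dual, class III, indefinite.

tsorsalozavu

Attach number dual lo- (before consonant 'z') → lozavu.
Attach definiteness indefinite sa- → salozavu.
Attach case ablative r- → rsalozavu.
Attach noun class class III tso- → tsorsalozavu.
Vowel harmony: no change.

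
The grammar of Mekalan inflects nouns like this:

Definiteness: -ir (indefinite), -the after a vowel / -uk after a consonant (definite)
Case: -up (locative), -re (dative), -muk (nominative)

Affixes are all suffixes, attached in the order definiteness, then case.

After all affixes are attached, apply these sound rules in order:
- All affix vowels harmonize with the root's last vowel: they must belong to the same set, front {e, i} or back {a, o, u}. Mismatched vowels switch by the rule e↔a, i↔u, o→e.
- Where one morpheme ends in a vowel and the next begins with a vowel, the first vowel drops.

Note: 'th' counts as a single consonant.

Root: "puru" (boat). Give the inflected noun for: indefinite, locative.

pururup

Attach definiteness indefinite -ir → puruir.
Attach case locative -up → puruirup.
Apply vowel harmony: puruirup → puruurup.
Apply vowel deletion: puruurup → pururup.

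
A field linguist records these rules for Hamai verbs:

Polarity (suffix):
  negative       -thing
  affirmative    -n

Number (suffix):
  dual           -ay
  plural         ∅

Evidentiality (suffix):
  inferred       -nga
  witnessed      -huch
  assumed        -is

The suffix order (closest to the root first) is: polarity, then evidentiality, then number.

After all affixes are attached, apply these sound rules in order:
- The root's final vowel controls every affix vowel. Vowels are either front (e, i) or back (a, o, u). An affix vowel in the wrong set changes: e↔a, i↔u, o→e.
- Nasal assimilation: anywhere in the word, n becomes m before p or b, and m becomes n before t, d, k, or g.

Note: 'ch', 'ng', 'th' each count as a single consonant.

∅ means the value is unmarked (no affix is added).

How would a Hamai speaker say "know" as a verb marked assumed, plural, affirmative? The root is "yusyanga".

yusyanganus

Attach polarity affirmative -n → yusyangan.
Attach evidentiality assumed -is → yusyanganis.
number = plural: zero marking, form stays yusyanganis.
Apply vowel harmony: yusyanganis → yusyanganus.
Nasal assimilation: no change.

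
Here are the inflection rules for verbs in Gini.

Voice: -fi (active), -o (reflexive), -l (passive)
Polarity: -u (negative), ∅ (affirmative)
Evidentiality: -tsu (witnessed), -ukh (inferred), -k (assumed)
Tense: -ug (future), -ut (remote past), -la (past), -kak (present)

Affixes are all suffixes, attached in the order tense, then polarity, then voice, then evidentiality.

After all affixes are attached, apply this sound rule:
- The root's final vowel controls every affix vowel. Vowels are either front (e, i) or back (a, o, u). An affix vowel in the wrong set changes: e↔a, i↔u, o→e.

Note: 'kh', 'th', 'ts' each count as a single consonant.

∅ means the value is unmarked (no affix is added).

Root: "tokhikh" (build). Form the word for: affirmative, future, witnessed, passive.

tokhikhigltsi

Attach tense future -ug → tokhikhug.
polarity = affirmative: zero marking, form stays tokhikhug.
Attach voice passive -l → tokhikhugl.
Attach evidentiality witnessed -tsu → tokhikhugltsu.
Apply vowel harmony: tokhikhugltsu → tokhikhigltsi.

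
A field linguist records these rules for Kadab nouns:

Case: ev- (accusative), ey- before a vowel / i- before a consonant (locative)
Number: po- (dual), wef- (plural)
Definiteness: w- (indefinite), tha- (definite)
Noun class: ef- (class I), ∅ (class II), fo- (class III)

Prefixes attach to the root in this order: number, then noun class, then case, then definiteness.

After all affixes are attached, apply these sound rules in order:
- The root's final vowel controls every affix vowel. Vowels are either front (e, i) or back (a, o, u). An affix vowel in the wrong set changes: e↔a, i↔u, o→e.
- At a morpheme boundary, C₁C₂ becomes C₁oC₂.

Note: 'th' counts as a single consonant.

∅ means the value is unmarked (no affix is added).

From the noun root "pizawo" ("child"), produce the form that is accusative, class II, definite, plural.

thaavowafopizawo

Attach number plural wef- → wefpizawo.
noun class = class II: zero marking, form stays wefpizawo.
Attach case accusative ev- → evwefpizawo.
Attach definiteness definite tha- → thaevwefpizawo.
Apply vowel harmony: thaevwefpizawo → thaavwafpizawo.
Apply epenthesis: thaavwafpizawo → thaavowafopizawo.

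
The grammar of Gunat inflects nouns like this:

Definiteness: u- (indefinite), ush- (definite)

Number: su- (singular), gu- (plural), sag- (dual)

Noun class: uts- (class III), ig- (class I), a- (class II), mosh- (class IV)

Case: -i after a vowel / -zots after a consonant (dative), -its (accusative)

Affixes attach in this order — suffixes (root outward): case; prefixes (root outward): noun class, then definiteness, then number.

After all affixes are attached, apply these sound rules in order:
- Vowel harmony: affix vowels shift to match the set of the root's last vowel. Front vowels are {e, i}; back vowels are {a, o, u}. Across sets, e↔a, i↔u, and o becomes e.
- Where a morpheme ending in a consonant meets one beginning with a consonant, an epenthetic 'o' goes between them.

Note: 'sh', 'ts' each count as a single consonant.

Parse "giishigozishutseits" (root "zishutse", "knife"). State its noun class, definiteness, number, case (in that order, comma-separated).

Segment: gu-ush-ig-zishutse-its.
noun class: ig- → class I.
definiteness: ush- → definite.
number: gu- → plural.
case: -its → accusative.

class I, definite, plural, accusative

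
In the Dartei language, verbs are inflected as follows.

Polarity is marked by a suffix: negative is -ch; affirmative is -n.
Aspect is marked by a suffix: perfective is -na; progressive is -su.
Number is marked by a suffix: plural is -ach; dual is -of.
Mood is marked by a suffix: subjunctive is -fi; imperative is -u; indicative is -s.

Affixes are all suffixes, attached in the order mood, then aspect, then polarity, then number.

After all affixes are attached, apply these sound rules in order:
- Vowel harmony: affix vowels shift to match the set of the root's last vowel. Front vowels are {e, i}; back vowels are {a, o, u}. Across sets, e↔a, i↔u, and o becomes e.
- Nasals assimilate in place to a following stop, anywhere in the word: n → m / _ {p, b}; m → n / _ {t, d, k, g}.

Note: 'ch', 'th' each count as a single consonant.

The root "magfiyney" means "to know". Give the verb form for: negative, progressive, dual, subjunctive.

Attach mood subjunctive -fi → magfiyneyfi.
Attach aspect progressive -su → magfiyneyfisu.
Attach polarity negative -ch → magfiyneyfisuch.
Attach number dual -of → magfiyneyfisuchof.
Apply vowel harmony: magfiyneyfisuchof → magfiyneyfisichef.
Nasal assimilation: no change.

magfiyneyfisichef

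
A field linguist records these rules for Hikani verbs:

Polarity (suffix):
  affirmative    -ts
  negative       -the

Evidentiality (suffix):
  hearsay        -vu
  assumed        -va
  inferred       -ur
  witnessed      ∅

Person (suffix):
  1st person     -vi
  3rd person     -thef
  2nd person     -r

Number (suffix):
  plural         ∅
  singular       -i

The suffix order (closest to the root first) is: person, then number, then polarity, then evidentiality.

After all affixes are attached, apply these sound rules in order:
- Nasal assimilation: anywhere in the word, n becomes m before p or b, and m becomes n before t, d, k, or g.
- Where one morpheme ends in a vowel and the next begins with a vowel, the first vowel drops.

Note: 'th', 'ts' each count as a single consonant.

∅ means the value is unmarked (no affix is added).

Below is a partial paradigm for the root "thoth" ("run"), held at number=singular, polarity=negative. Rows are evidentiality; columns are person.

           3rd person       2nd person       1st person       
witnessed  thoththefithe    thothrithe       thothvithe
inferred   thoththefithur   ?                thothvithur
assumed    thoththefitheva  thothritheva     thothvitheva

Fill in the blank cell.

Attach person 2nd person -r → thothr.
Attach number singular -i → thothri.
Attach polarity negative -the → thothrithe.
Attach evidentiality inferred -ur → thothritheur.
Nasal assimilation: no change.
Apply vowel deletion: thothritheur → thothrithur.

thothrithur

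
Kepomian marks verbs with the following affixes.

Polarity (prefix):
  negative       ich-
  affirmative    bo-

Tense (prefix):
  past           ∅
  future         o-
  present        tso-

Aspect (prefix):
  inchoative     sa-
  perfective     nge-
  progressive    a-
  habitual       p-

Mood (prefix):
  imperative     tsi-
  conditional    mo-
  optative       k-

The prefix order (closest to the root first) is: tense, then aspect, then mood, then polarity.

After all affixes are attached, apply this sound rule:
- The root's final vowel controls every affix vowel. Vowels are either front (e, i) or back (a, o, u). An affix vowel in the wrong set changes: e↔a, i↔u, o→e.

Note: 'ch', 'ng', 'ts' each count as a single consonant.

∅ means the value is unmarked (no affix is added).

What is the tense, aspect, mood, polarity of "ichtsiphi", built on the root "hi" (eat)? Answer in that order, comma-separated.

past, habitual, imperative, negative

Segment: ich-tsi-p-hi.
tense: ∅ → past.
aspect: p- → habitual.
mood: tsi- → imperative.
polarity: ich- → negative.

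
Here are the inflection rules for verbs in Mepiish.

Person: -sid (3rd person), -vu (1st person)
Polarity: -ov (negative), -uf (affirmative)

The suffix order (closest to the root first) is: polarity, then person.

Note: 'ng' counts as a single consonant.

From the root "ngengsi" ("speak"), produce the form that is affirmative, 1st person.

Attach polarity affirmative -uf → ngengsiuf.
Attach person 1st person -vu → ngengsiufvu.

ngengsiufvu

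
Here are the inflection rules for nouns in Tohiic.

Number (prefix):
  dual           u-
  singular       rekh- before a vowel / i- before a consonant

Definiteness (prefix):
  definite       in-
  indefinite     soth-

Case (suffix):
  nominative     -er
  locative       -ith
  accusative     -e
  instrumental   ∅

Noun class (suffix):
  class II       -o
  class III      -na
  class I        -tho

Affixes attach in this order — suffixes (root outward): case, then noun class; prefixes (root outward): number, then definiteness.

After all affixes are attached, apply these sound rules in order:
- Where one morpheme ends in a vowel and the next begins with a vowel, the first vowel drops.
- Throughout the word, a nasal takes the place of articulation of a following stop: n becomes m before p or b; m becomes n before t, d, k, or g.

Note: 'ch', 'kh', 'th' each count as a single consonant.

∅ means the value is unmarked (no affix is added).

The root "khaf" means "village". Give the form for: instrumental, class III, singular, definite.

inikhafna

case = instrumental: zero marking, form stays khaf.
Attach noun class class III -na → khafna.
Attach number singular i- (before consonant 'kh') → ikhafna.
Attach definiteness definite in- → inikhafna.
Vowel deletion: no change.
Nasal assimilation: no change.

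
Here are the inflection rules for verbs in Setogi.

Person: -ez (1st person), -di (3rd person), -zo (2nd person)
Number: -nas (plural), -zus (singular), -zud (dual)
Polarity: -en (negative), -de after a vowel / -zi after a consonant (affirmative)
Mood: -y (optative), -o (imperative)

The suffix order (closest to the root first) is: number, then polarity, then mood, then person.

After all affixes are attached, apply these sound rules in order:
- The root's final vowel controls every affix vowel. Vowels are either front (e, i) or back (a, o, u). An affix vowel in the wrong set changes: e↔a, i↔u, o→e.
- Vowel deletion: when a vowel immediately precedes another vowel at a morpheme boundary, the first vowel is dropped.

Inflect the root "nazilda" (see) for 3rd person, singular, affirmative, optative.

nazildazuszuydu

Attach number singular -zus → nazildazus.
Attach polarity affirmative -zi (after consonant 's') → nazildazuszi.
Attach mood optative -y → nazildazusziy.
Attach person 3rd person -di → nazildazusziydi.
Apply vowel harmony: nazildazusziydi → nazildazuszuydu.
Vowel deletion: no change.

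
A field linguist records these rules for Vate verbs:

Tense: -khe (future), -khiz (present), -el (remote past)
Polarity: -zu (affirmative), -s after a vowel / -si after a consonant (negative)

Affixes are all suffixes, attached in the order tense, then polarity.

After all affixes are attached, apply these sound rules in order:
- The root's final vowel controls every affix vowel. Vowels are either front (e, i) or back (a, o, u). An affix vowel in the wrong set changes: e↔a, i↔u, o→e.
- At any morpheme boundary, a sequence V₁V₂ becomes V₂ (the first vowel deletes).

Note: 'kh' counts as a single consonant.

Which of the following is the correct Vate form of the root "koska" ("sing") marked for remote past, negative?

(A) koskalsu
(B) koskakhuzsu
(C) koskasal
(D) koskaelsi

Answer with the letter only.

Attach tense remote past -el → koskael.
Attach polarity negative -si (after consonant 'l') → koskaelsi.
Apply vowel harmony: koskaelsi → koskaalsu.
Apply vowel deletion: koskaalsu → koskalsu.
So the correct form is koskalsu, option (A).
(D) koskaelsi is wrong: it fails to apply the sound rule(s).
(C) koskasal is wrong: it has the affixes in the wrong order.
(B) koskakhuzsu is wrong: it uses present instead of remote past for tense.

A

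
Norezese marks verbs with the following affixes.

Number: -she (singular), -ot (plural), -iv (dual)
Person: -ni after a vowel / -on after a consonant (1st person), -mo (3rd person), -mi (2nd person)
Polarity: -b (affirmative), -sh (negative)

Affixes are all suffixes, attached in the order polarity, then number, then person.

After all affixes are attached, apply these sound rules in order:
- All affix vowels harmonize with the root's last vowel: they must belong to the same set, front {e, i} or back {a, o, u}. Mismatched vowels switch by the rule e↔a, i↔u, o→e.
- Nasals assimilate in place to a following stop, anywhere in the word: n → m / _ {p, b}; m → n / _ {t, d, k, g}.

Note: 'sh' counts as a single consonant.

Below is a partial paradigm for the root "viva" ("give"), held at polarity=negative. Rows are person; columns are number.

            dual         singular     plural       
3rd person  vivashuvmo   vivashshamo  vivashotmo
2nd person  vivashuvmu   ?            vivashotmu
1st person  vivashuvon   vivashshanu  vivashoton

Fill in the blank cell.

vivashshamu

Attach polarity negative -sh → vivash.
Attach number singular -she → vivashshe.
Attach person 2nd person -mi → vivashshemi.
Apply vowel harmony: vivashshemi → vivashshamu.
Nasal assimilation: no change.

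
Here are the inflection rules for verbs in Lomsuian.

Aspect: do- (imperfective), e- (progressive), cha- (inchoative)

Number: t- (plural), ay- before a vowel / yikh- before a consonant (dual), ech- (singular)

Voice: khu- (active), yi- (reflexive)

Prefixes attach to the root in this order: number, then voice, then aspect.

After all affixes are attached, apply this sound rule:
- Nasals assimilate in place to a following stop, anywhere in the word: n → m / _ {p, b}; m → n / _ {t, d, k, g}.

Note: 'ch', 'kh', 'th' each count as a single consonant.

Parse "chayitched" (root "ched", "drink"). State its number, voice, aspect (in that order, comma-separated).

plural, reflexive, inchoative

Segment: cha-yi-t-ched.
number: t- → plural.
voice: yi- → reflexive.
aspect: cha- → inchoative.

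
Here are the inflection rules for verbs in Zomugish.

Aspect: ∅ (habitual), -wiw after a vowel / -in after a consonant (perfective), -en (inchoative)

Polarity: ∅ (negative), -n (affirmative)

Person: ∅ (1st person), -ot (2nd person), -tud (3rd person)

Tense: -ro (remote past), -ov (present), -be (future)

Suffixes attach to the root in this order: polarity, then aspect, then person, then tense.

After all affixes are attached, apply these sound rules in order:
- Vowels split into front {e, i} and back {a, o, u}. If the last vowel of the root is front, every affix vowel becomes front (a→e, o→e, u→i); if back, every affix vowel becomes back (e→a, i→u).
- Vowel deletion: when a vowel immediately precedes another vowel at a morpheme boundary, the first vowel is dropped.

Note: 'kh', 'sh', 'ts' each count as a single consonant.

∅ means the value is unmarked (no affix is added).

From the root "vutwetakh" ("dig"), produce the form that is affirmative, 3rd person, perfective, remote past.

Attach polarity affirmative -n → vutwetakhn.
Attach aspect perfective -in (after consonant 'n') → vutwetakhnin.
Attach person 3rd person -tud → vutwetakhnintud.
Attach tense remote past -ro → vutwetakhnintudro.
Apply vowel harmony: vutwetakhnintudro → vutwetakhnuntudro.
Vowel deletion: no change.

vutwetakhnuntudro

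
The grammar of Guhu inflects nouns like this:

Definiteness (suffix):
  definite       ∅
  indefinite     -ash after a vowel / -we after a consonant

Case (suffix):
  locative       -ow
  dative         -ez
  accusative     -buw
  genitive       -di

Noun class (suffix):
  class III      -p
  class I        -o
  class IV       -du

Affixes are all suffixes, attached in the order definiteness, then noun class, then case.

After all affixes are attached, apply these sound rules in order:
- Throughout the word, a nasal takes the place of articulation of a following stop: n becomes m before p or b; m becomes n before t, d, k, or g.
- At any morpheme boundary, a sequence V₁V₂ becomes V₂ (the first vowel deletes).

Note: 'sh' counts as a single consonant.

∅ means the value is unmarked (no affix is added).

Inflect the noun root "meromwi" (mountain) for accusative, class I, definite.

meromwobuw

definiteness = definite: zero marking, form stays meromwi.
Attach noun class class I -o → meromwio.
Attach case accusative -buw → meromwiobuw.
Nasal assimilation: no change.
Apply vowel deletion: meromwiobuw → meromwobuw.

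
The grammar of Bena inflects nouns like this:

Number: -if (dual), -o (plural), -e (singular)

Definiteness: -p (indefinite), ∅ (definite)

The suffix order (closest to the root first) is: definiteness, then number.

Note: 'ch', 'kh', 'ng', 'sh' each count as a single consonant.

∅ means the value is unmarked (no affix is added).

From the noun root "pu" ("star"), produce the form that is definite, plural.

definiteness = definite: zero marking, form stays pu.
Attach number plural -o → puo.

puo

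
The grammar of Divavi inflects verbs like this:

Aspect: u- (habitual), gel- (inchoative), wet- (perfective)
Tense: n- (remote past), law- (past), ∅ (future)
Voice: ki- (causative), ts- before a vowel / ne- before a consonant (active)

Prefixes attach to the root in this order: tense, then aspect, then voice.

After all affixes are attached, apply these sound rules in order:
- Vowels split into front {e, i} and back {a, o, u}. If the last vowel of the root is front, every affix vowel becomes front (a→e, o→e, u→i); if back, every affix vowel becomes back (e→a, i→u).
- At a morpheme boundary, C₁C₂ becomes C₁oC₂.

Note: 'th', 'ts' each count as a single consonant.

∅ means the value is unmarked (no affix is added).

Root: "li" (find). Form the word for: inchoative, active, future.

negeloli

tense = future: zero marking, form stays li.
Attach aspect inchoative gel- → gelli.
Attach voice active ne- (before consonant 'g') → negelli.
Vowel harmony: no change.
Apply epenthesis: negelli → negeloli.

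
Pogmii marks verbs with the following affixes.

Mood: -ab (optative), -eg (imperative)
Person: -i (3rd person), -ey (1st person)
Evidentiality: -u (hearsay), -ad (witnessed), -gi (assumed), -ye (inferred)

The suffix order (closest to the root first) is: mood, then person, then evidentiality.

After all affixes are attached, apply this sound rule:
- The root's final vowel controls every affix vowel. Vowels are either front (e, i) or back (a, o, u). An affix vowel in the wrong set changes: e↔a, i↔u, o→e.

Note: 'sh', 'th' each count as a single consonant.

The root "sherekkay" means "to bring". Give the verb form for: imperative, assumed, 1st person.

sherekkayagaygu

Attach mood imperative -eg → sherekkayeg.
Attach person 1st person -ey → sherekkayegey.
Attach evidentiality assumed -gi → sherekkayegeygi.
Apply vowel harmony: sherekkayegeygi → sherekkayagaygu.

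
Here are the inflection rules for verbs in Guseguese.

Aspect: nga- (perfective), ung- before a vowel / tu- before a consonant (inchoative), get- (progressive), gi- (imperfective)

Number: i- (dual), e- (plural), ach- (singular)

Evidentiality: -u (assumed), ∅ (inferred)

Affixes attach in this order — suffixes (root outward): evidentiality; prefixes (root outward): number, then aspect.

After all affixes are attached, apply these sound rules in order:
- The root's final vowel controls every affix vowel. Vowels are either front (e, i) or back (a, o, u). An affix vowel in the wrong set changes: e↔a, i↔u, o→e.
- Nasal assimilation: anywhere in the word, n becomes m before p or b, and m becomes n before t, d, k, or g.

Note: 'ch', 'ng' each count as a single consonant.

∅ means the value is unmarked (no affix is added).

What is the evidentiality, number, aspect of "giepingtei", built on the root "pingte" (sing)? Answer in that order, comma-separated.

Segment: gi-e-pingte-u.
evidentiality: -u → assumed.
number: e- → plural.
aspect: gi- → imperfective.

assumed, plural, imperfective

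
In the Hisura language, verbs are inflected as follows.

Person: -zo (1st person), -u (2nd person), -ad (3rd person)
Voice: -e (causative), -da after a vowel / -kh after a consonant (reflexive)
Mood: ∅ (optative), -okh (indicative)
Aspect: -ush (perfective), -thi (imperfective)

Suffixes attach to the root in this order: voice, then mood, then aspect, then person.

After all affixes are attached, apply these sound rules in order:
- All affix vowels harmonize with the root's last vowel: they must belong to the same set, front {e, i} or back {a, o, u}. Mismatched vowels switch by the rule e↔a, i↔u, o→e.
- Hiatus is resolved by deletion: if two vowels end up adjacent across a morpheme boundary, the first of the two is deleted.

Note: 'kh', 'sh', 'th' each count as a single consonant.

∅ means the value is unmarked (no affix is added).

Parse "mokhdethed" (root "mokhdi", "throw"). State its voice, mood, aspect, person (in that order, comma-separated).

causative, optative, imperfective, 3rd person

Segment: mokhdi-e-thi-ad.
voice: -e → causative.
mood: ∅ → optative.
aspect: -thi → imperfective.
person: -ad → 3rd person.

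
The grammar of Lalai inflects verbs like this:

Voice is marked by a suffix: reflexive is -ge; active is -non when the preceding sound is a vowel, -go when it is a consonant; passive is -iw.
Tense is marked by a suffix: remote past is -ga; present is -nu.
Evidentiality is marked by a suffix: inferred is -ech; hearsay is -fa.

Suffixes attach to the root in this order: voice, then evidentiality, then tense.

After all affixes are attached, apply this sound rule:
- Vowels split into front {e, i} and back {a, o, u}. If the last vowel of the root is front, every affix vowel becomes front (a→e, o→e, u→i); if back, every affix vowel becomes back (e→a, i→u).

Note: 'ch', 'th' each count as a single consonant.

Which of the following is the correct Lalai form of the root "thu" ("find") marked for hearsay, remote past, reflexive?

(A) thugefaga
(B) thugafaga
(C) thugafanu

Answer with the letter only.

Attach voice reflexive -ge → thuge.
Attach evidentiality hearsay -fa → thugefa.
Attach tense remote past -ga → thugefaga.
Apply vowel harmony: thugefaga → thugafaga.
So the correct form is thugafaga, option (B).
(A) thugefaga is wrong: it fails to apply the sound rule(s).
(C) thugafanu is wrong: it uses present instead of remote past for tense.

B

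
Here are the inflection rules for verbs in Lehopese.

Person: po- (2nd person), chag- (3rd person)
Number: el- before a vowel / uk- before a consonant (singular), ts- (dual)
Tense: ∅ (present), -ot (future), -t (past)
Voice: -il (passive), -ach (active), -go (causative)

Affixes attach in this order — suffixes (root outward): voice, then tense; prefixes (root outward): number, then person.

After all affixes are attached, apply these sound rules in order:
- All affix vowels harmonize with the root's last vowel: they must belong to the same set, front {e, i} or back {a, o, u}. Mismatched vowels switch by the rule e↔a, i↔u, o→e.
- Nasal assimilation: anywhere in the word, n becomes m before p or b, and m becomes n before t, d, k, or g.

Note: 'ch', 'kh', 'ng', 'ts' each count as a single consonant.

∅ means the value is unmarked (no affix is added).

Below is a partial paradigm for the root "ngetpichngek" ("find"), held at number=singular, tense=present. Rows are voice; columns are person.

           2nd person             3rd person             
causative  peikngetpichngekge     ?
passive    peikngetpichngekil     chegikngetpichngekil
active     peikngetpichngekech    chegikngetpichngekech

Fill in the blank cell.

chegikngetpichngekge

Attach voice causative -go → ngetpichngekgo.
Attach number singular uk- (before consonant 'ng') → ukngetpichngekgo.
Attach person 3rd person chag- → chagukngetpichngekgo.
tense = present: zero marking, form stays chagukngetpichngekgo.
Apply vowel harmony: chagukngetpichngekgo → chegikngetpichngekge.
Nasal assimilation: no change.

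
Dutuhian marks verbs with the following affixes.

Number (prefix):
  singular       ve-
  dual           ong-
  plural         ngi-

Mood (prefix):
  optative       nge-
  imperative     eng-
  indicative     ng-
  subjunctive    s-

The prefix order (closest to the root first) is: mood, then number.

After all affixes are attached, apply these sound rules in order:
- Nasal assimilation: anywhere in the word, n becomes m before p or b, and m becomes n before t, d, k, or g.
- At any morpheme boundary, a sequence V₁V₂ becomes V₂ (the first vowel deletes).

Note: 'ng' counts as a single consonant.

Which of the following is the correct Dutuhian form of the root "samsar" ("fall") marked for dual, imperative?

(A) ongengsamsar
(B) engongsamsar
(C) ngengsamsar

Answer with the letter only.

Attach mood imperative eng- → engsamsar.
Attach number dual ong- → ongengsamsar.
Nasal assimilation: no change.
Vowel deletion: no change.
So the correct form is ongengsamsar, option (A).
(B) engongsamsar is wrong: it has the affixes in the wrong order.
(C) ngengsamsar is wrong: it uses plural instead of dual for number.

A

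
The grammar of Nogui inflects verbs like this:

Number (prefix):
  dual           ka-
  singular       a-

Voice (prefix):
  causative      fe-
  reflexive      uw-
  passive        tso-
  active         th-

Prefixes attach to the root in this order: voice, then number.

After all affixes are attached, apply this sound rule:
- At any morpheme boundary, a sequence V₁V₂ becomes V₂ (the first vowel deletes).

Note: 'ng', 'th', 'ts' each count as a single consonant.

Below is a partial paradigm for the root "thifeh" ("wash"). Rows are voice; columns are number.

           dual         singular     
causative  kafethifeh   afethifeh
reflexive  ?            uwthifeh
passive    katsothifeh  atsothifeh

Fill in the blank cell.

kuwthifeh

Attach voice reflexive uw- → uwthifeh.
Attach number dual ka- → kauwthifeh.
Apply vowel deletion: kauwthifeh → kuwthifeh.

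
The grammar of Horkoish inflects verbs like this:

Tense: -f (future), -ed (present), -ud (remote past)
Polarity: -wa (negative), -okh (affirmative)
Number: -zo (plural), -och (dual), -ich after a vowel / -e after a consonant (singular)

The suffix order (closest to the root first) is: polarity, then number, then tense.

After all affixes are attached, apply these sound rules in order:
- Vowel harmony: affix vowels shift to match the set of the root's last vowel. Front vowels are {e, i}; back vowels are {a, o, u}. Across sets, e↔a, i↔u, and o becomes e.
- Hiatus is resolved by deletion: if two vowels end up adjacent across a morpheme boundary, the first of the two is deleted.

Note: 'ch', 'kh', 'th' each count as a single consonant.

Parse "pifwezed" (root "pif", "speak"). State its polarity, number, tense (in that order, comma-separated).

negative, plural, present

Segment: pif-wa-zo-ed.
polarity: -wa → negative.
number: -zo → plural.
tense: -ed → present.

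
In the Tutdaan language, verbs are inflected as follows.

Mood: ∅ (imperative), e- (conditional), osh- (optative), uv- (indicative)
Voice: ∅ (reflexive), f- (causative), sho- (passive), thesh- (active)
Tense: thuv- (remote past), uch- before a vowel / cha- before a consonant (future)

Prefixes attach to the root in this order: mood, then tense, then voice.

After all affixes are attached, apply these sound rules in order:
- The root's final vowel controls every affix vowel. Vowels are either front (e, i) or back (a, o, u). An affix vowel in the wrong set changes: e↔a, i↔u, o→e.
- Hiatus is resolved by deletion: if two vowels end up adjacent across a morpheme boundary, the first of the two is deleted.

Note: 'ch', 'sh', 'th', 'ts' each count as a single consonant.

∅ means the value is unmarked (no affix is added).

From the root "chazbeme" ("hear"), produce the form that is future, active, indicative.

theshichivchazbeme

Attach mood indicative uv- → uvchazbeme.
Attach tense future uch- (before vowel 'u') → uchuvchazbeme.
Attach voice active thesh- → theshuchuvchazbeme.
Apply vowel harmony: theshuchuvchazbeme → theshichivchazbeme.
Vowel deletion: no change.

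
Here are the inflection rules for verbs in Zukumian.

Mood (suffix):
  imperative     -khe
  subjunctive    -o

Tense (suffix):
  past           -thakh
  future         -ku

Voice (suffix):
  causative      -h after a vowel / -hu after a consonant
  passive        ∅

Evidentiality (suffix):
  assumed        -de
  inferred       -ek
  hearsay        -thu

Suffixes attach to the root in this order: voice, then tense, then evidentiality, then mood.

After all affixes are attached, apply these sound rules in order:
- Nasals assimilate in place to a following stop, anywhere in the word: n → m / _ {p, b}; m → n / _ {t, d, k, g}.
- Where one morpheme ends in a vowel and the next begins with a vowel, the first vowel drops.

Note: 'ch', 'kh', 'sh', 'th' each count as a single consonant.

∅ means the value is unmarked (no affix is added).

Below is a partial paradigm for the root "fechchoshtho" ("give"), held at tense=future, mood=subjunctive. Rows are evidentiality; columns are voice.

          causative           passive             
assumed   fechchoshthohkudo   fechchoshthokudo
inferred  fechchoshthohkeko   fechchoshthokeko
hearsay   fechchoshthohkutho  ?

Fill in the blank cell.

fechchoshthokutho

voice = passive: zero marking, form stays fechchoshtho.
Attach tense future -ku → fechchoshthoku.
Attach evidentiality hearsay -thu → fechchoshthokuthu.
Attach mood subjunctive -o → fechchoshthokuthuo.
Nasal assimilation: no change.
Apply vowel deletion: fechchoshthokuthuo → fechchoshthokutho.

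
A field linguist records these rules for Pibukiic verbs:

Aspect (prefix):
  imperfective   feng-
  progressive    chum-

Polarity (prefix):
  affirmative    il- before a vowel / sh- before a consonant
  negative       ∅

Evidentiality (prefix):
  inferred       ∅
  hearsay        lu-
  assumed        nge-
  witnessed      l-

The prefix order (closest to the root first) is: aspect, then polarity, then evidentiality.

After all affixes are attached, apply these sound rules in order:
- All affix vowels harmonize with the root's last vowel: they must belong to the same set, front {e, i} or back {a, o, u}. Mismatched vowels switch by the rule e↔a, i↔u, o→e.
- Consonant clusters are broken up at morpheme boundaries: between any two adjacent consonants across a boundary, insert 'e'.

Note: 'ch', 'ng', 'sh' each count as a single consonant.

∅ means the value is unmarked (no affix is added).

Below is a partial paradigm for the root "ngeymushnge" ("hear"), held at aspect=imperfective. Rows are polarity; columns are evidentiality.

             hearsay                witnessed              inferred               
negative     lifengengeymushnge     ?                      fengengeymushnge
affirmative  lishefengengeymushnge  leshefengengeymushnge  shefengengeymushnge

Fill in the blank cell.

Attach aspect imperfective feng- → fengngeymushnge.
polarity = negative: zero marking, form stays fengngeymushnge.
Attach evidentiality witnessed l- → lfengngeymushnge.
Vowel harmony: no change.
Apply epenthesis: lfengngeymushnge → lefengengeymushnge.

lefengengeymushnge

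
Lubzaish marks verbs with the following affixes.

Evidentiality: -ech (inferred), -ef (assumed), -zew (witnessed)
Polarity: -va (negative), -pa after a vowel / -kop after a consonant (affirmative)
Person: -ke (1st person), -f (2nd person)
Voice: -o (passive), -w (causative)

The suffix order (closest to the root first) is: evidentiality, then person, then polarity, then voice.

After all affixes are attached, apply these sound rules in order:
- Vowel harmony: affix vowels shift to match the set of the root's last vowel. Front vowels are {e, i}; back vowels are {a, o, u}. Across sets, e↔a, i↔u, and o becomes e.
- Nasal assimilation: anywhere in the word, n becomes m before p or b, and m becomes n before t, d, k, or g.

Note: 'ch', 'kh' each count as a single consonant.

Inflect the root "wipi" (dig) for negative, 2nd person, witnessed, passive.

Attach evidentiality witnessed -zew → wipizew.
Attach person 2nd person -f → wipizewf.
Attach polarity negative -va → wipizewfva.
Attach voice passive -o → wipizewfvao.
Apply vowel harmony: wipizewfvao → wipizewfvee.
Nasal assimilation: no change.

wipizewfvee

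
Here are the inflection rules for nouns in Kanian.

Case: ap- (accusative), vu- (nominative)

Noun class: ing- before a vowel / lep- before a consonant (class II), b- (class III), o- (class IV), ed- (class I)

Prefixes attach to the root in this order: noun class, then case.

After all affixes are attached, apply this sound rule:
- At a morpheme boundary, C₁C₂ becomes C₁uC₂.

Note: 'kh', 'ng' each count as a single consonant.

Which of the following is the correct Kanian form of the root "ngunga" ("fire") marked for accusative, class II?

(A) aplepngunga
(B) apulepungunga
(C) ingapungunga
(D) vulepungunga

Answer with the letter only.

Attach noun class class II lep- (before consonant 'ng') → lepngunga.
Attach case accusative ap- → aplepngunga.
Apply epenthesis: aplepngunga → apulepungunga.
So the correct form is apulepungunga, option (B).
(C) ingapungunga is wrong: it has the affixes in the wrong order.
(A) aplepngunga is wrong: it fails to apply the sound rule(s).
(D) vulepungunga is wrong: it uses nominative instead of accusative for case.

B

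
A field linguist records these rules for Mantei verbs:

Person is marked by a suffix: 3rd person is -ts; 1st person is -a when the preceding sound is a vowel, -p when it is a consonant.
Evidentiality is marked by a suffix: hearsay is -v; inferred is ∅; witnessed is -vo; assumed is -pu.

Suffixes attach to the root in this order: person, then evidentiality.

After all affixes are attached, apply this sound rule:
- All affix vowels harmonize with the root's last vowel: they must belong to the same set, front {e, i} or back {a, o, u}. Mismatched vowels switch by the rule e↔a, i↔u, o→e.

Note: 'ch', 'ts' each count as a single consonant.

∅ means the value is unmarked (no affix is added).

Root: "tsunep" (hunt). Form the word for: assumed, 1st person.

Attach person 1st person -p (after consonant 'p') → tsunepp.
Attach evidentiality assumed -pu → tsunepppu.
Apply vowel harmony: tsunepppu → tsunepppi.

tsunepppi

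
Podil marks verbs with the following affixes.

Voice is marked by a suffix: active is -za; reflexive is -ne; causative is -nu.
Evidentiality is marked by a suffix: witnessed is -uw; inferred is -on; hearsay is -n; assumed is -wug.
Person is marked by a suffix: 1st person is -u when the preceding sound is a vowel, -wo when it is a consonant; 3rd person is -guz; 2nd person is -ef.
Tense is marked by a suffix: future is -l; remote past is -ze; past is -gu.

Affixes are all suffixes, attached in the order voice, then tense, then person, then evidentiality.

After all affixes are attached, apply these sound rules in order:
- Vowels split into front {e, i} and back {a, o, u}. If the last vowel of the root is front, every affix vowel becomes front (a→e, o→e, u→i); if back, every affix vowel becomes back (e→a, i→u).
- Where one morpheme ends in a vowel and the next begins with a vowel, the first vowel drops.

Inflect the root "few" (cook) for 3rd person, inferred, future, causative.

fewnilgizen

Attach voice causative -nu → fewnu.
Attach tense future -l → fewnul.
Attach person 3rd person -guz → fewnulguz.
Attach evidentiality inferred -on → fewnulguzon.
Apply vowel harmony: fewnulguzon → fewnilgizen.
Vowel deletion: no change.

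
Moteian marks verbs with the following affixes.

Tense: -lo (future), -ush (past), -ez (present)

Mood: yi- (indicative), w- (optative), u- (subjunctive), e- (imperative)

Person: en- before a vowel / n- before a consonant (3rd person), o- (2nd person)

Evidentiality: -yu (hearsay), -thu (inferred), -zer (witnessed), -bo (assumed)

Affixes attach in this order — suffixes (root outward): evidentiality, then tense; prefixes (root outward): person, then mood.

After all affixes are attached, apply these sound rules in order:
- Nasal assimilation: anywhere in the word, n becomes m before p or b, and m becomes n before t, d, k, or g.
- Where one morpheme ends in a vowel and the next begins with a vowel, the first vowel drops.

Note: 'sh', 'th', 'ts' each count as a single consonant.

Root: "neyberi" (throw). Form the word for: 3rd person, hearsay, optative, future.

Attach evidentiality hearsay -yu → neyberiyu.
Attach person 3rd person n- (before consonant 'n') → nneyberiyu.
Attach mood optative w- → wnneyberiyu.
Attach tense future -lo → wnneyberiyulo.
Nasal assimilation: no change.
Vowel deletion: no change.

wnneyberiyulo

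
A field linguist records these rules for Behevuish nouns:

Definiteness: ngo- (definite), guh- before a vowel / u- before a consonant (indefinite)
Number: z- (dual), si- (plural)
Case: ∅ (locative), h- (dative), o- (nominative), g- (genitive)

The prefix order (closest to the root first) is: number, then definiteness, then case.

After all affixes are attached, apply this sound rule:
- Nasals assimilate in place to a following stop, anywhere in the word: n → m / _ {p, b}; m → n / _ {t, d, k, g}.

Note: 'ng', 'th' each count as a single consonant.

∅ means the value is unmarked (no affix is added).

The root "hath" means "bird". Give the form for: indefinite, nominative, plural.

Attach number plural si- → sihath.
Attach definiteness indefinite u- (before consonant 's') → usihath.
Attach case nominative o- → ousihath.
Nasal assimilation: no change.

ousihath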